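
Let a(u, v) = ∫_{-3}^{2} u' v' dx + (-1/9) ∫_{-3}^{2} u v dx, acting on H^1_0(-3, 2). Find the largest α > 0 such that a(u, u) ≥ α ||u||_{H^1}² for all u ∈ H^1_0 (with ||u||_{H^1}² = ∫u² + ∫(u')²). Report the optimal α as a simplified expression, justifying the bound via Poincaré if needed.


α = (-25/9 + π^2)/(π^2 + 25)

Coercivity of a(·,·) on H^1_0(-3, 2) means a(u, u) ≥ α ||u||_{H^1}² for every u ∈ H^1_0.
The interval has length L = 5, and Poincaré/coercivity depend only on L. Here a(u, u) = ∫(u')² + (-1/9)·∫u².
Here c = -1/9 < 0 with |c| < (π/L)² = π^2/25, so coercivity still holds. The condition a(u,u) ≥ α||u||_{H^1}² reads (1−α)∫(u')² ≥ (α−c)∫u². Any admissible α is ≤ 1 (rapidly oscillating u have ∫u²/∫(u')² → 0), and α = 1 would force 0 ≥ (1−c)∫u², impossible since c < 1; so 1−α > 0. By the sharp Poincaré inequality on H^1_0 of an interval of length L, ∫(u')² ≥ (π/L)²∫u² with equality for the first sine mode sin(π(x−x₀)/L) (x₀ the left endpoint), so the inequality holds for all u iff (1−α)(π/L)² ≥ α − c, i.e. α ≤ ((π/L)² + c)/((π/L)² + 1) = (1 + c(L/π)²)/(1 + (L/π)²). (Direct route, valid since c ≤ 0: Poincaré gives c∫u² ≥ c(L/π)²∫(u')², so a(u,u) ≥ (1 + c(L/π)²)∫(u')², while ||u||_{H^1}² ≤ (1 + (L/π)²)∫(u')²; dividing yields the same α.) With (π/L)² = π^2/25 and c = -1/9, the largest admissible constant is α = ((π/L)² + c)/((π/L)² + 1).
Simplifying, α = (-25/9 + π^2)/(π^2 + 25).


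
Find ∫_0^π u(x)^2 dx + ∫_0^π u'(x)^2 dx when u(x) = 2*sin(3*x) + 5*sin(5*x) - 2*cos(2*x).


||u||_{H^1(0,π)}^2 = -2008/21 + 355*π

u'(x) = 4*sin(2*x) + 6*cos(3*x) + 25*cos(5*x).
Expand u² and (u')² and integrate term by term on (0, π), using: for integers n ≥ 1, ∫_0^π sin²(nx) dx = ∫_0^π cos²(nx) dx = π/2; for n ≠ n', ∫_0^π sin(nx)sin(n'x) dx = ∫_0^π cos(nx)cos(n'x) dx = 0; and by product-to-sum, ∫_0^π sin(nx)cos(n'x) dx = ½∫_0^π [sin((n+n')x) + sin((n−n')x)] dx, which is 0 when n+n' is even and 2n/(n²−n'²) when n+n' is odd (it need not vanish on (0, π)).
  u² squared terms: (-2)²·∫cos(2x)² dx = 4·π/2 = 2*π;  (2)²·∫sin(3x)² dx = 4·π/2 = 2*π;  (5)²·∫sin(5x)² dx = 25·π/2 = 25*π/2.
  u² cross terms: 2·(-2)·(2)·∫cos(2x)·sin(3x) dx = -8·(6/5) = -48/5;  2·(-2)·(5)·∫cos(2x)·sin(5x) dx = -20·(10/21) = -200/21;  2·(2)·(5)·∫sin(3x)·sin(5x) dx = 20·(0) = 0.
  So ∫_0^π u² dx = 2*π + 2*π + 25*π/2 − 48/5 − 200/21 + 0 = -2008/105 + 33*π/2.
  (u')² squared terms: (4)²·∫sin(2x)² dx = 16·π/2 = 8*π;  (6)²·∫cos(3x)² dx = 36·π/2 = 18*π;  (25)²·∫cos(5x)² dx = 625·π/2 = 625*π/2.
  (u')² cross terms: 2·(4)·(6)·∫sin(2x)·cos(3x) dx = 48·(-4/5) = -192/5;  2·(4)·(25)·∫sin(2x)·cos(5x) dx = 200·(-4/21) = -800/21;  2·(6)·(25)·∫cos(3x)·cos(5x) dx = 300·(0) = 0.
  So ∫_0^π (u')² dx = 8*π + 18*π + 625*π/2 − 192/5 − 800/21 + 0 = -8032/105 + 677*π/2.
||u||_{H^1}^2 = (-2008/105 + 33*π/2) + (-8032/105 + 677*π/2) = -2008/21 + 355*π.


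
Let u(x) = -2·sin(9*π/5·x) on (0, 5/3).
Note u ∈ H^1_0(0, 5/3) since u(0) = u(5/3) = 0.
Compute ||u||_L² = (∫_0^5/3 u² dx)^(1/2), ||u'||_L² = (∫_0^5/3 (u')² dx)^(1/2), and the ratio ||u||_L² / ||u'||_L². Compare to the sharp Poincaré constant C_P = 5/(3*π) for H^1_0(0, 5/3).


||u||_L² / ||u'||_L² = 5/(9*π) < C_P = 5/(3*π).

u(x) = -2·sin(9*π/5·x), so u'(x) = -18*π*cos(9*π*x/5)/5.
Writing u(x) = A·sin(kπx/L) with A = -2 and k = 3, use ∫_0^L sin²(kπx/L) dx = L/2 and ∫_0^L cos²(kπx/L) dx = L/2.
u² = 4·sin²(9*π/5·x) and (u')² = 324*π^2/25·cos²(9*π/5·x), and each of sin², cos² integrates to L/2 = 5/6 over (0, 5/3).
∫_0^5/3 u² dx = 10/3, so ||u||_L² = sqrt(30)/3.
∫_0^5/3 (u')² dx = 54*π^2/5, so ||u'||_L² = 3*sqrt(30)*π/5.
Ratio ||u||_L² / ||u'||_L² = 5/(9*π).
Sharp Poincaré constant on H^1_0(0, 5/3) is C_P = L/π = 5/(3*π), achieved by sin(3*π/5·x).
This is the k = 3 harmonic; the ratio L/(kπ) is strictly less than C_P = L/π, consistent with the sharp inequality ||u||_L² ≤ C_P ||u'||_L².


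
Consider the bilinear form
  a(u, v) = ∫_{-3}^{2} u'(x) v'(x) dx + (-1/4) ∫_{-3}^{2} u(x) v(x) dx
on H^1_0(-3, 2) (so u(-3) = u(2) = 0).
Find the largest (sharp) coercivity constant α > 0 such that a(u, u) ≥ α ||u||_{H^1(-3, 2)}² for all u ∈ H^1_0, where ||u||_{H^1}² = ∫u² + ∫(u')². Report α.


α = (-25/4 + π^2)/(π^2 + 25)

Coercivity of a(·,·) on H^1_0(-3, 2) means a(u, u) ≥ α ||u||_{H^1}² for every u ∈ H^1_0.
The interval has length L = 5, and Poincaré/coercivity depend only on L. Here a(u, u) = ∫(u')² + (-1/4)·∫u².
Here c = -1/4 < 0 with |c| < (π/L)² = π^2/25, so coercivity still holds. The condition a(u,u) ≥ α||u||_{H^1}² reads (1−α)∫(u')² ≥ (α−c)∫u². Any admissible α is ≤ 1 (rapidly oscillating u have ∫u²/∫(u')² → 0), and α = 1 would force 0 ≥ (1−c)∫u², impossible since c < 1; so 1−α > 0. By the sharp Poincaré inequality on H^1_0 of an interval of length L, ∫(u')² ≥ (π/L)²∫u² with equality for the first sine mode sin(π(x−x₀)/L) (x₀ the left endpoint), so the inequality holds for all u iff (1−α)(π/L)² ≥ α − c, i.e. α ≤ ((π/L)² + c)/((π/L)² + 1) = (1 + c(L/π)²)/(1 + (L/π)²). (Direct route, valid since c ≤ 0: Poincaré gives c∫u² ≥ c(L/π)²∫(u')², so a(u,u) ≥ (1 + c(L/π)²)∫(u')², while ||u||_{H^1}² ≤ (1 + (L/π)²)∫(u')²; dividing yields the same α.) With (π/L)² = π^2/25 and c = -1/4, the largest admissible constant is α = ((π/L)² + c)/((π/L)² + 1).
Simplifying, α = (-25/4 + π^2)/(π^2 + 25).


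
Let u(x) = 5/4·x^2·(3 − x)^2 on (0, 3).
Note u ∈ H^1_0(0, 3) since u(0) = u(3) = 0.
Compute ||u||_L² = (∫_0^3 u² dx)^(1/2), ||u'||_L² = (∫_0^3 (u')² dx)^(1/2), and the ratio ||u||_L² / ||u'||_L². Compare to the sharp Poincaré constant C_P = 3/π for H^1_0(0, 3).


||u||_L² / ||u'||_L² = sqrt(3)/2 < C_P = 3/π.

u(x) = 5/4·x^2·(3 − x)^2, so u'(x) = 5*x*(x - 3)*(2*x - 3)/2.
u(x) = 5/4·x^2·(3 − x)^2 vanishes at x = 0 and x = 3, so u ∈ H^1_0(0, 3). Differentiate via the product rule and integrate the resulting polynomials term by term.
  ∫_0^3 u² dx = ∫_0^3 (25*x^8/16 - 75*x^7/4 + 675*x^6/8 - 675*x^5/4 + 2025*x^4/16) dx. Term by term:
    ∫_0^3 25*x^8/16 dx = 54675/16;  ∫_0^3 -75*x^7/4 dx = -492075/32;  ∫_0^3 675*x^6/8 dx = 1476225/56;
    ∫_0^3 -675*x^5/4 dx = -164025/8;  ∫_0^3 2025*x^4/16 dx = 98415/16.
  Sum: 54675/16 − 492075/32 + 1476225/56 − 164025/8 + 98415/16 = 10935/224.
  ∫_0^3 (u')² dx = ∫_0^3 (25*x^6 - 225*x^5 + 2925*x^4/4 - 2025*x^3/2 + 2025*x^2/4) dx. Term by term:
    ∫_0^3 25*x^6 dx = 54675/7;  ∫_0^3 -225*x^5 dx = -54675/2;  ∫_0^3 2925*x^4/4 dx = 142155/4;
    ∫_0^3 -2025*x^3/2 dx = -164025/8;  ∫_0^3 2025*x^2/4 dx = 18225/4.
  Sum: 54675/7 − 54675/2 + 142155/4 − 164025/8 + 18225/4 = 3645/56.
∫_0^3 u² dx = 10935/224, so ||u||_L² = 27*sqrt(210)/56.
∫_0^3 (u')² dx = 3645/56, so ||u'||_L² = 27*sqrt(70)/28.
Ratio ||u||_L² / ||u'||_L² = sqrt(3)/2.
Sharp Poincaré constant on H^1_0(0, 3) is C_P = L/π = 3/π, achieved by sin(π/3·x).
A polynomial bump cannot attain the sharp Poincaré constant (only the first sine eigenfunction does), so the ratio is strictly less than C_P, consistent with ||u||_L² ≤ C_P ||u'||_L².


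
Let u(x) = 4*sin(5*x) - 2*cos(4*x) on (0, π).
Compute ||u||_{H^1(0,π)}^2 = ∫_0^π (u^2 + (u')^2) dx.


||u||_{H^1(0,π)}^2 = -2720/9 + 242*π

u'(x) = 8*sin(4*x) + 20*cos(5*x).
Expand u² and (u')² and integrate term by term on (0, π), using: for integers n ≥ 1, ∫_0^π sin²(nx) dx = ∫_0^π cos²(nx) dx = π/2; for n ≠ n', ∫_0^π sin(nx)sin(n'x) dx = ∫_0^π cos(nx)cos(n'x) dx = 0; and by product-to-sum, ∫_0^π sin(nx)cos(n'x) dx = ½∫_0^π [sin((n+n')x) + sin((n−n')x)] dx, which is 0 when n+n' is even and 2n/(n²−n'²) when n+n' is odd (it need not vanish on (0, π)).
  u² squared terms: (-2)²·∫cos(4x)² dx = 4·π/2 = 2*π;  (4)²·∫sin(5x)² dx = 16·π/2 = 8*π.
  u² cross terms: 2·(-2)·(4)·∫cos(4x)·sin(5x) dx = -16·(10/9) = -160/9.
  So ∫_0^π u² dx = 2*π + 8*π − 160/9 = -160/9 + 10*π.
  (u')² squared terms: (8)²·∫sin(4x)² dx = 64·π/2 = 32*π;  (20)²·∫cos(5x)² dx = 400·π/2 = 200*π.
  (u')² cross terms: 2·(8)·(20)·∫sin(4x)·cos(5x) dx = 320·(-8/9) = -2560/9.
  So ∫_0^π (u')² dx = 32*π + 200*π − 2560/9 = -2560/9 + 232*π.
||u||_{H^1}^2 = (-160/9 + 10*π) + (-2560/9 + 232*π) = -2720/9 + 242*π.


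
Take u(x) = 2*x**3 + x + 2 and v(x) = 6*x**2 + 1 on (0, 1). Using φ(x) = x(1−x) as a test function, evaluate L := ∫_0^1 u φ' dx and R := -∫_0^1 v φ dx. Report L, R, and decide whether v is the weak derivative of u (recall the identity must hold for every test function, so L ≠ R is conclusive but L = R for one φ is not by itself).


LHS = -7/15, RHS = -7/15. Yes, v = u' weakly.

u(x) = 2*x**3 + x + 2, classical derivative u'(x) = 6*x**2 + 1.
φ(x) = x(1−x), so φ'(x) = 1 - 2*x.
Note φ(0) = φ(1) = 0, so the boundary term u·φ vanishes.
LHS = ∫_0^1 u(x) φ'(x) dx = ∫_0^1 (-4*x^4 + 2*x^3 - 2*x^2 - 3*x + 2) dx. Term by term:
  ∫_0^1 -4*x^4 dx = -4/5;  ∫_0^1 2*x^3 dx = 1/2;  ∫_0^1 -2*x^2 dx = -2/3;
  ∫_0^1 -3*x dx = -3/2;  ∫_0^1 2 dx = 2.
Sum: -4/5 + 1/2 − 2/3 − 3/2 + 2 = -7/15.
So LHS = -7/15.
∫_0^1 v(x) φ(x) dx = ∫_0^1 (-6*x^4 + 6*x^3 - x^2 + x) dx. Term by term:
  ∫_0^1 -6*x^4 dx = -6/5;  ∫_0^1 6*x^3 dx = 3/2;  ∫_0^1 -x^2 dx = -1/3;
  ∫_0^1 x dx = 1/2.
Sum: -6/5 + 3/2 − 1/3 + 1/2 = 7/15.
So RHS = -∫_0^1 v(x) φ(x) dx = -7/15.
LHS = RHS, so the identity holds for this test φ.
Moreover u is smooth here and v(x) = u'(x) = 6*x**2 + 1 pointwise, so the identity holds for every test function. Hence v is the weak derivative of u.


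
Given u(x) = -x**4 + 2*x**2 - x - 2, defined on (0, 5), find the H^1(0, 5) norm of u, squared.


||u||_{H^1}^2 = 21553925/63

The H^1 norm (squared) on an interval (0, L) is
  ||u||_{H^1}^2 = ∫_0^L u(x)^2 dx + ∫_0^L u'(x)^2 dx.
Compute u'(x) = -4*x**3 + 4*x - 1.
Then u(x)^2 = x**8 - 4*x**6 + 2*x**5 + 8*x**4 - 4*x**3 - 7*x**2 + 4*x + 4 and u'(x)^2 = 16*x**6 - 32*x**4 + 8*x**3 + 16*x**2 - 8*x + 1.
Integrate each monomial from 0 to 5 using ∫_0^5 c·x^n dx = c·5^(n+1)/(n+1):
  ∫_0^5 u(x)^2 dx = ∫_0^5 (x^8 - 4*x^6 + 2*x^5 + 8*x^4 - 4*x^3 - 7*x^2 + 4*x + 4) dx. Term by term:
    ∫_0^5 x^8 dx = 1953125/9;  ∫_0^5 -4*x^6 dx = -312500/7;  ∫_0^5 2*x^5 dx = 15625/3;
    ∫_0^5 8*x^4 dx = 5000;  ∫_0^5 -4*x^3 dx = -625;  ∫_0^5 -7*x^2 dx = -875/3;
    ∫_0^5 4*x dx = 50;  ∫_0^5 4 dx = 20.
  Sum: 1953125/9 − 312500/7 + 15625/3 + 5000 − 625 − 875/3 + 50 + 20 = 11449160/63.
  ∫_0^5 u'(x)^2 dx = ∫_0^5 (16*x^6 - 32*x^4 + 8*x^3 + 16*x^2 - 8*x + 1) dx. Term by term:
    ∫_0^5 16*x^6 dx = 1250000/7;  ∫_0^5 -32*x^4 dx = -20000;  ∫_0^5 8*x^3 dx = 1250;
    ∫_0^5 16*x^2 dx = 2000/3;  ∫_0^5 -8*x dx = -100;  ∫_0^5 1 dx = 5.
  Sum: 1250000/7 − 20000 + 1250 + 2000/3 − 100 + 5 = 3368255/21.
Adding: ||u||_{H^1}^2 = 11449160/63 + 3368255/21 = 21553925/63.


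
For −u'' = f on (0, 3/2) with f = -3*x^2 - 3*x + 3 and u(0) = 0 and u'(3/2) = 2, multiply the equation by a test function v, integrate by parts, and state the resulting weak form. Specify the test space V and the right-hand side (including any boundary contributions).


V = {v ∈ H^1(0, 3/2) : v(0) = 0} (test functions vanish at x = 0 where u is specified); weak form: ∫_0^3/2 u'v' dx = ∫_0^3/2 (-3*x^2 - 3*x + 3) v dx + 2·v(3/2) for all v ∈ V.

Multiply both sides by a test function v and integrate from 0 to 3/2:
  ∫_0^3/2 −u''(x) v(x) dx = ∫_0^3/2 f(x) v(x) dx.
Integrate the LHS by parts once:
  ∫_0^3/2 −u'' v dx = −[u'(x) v(x)]_0^3/2 + ∫_0^3/2 u'(x) v'(x) dx.
Thus ∫_0^3/2 u'(x) v'(x) dx = ∫_0^3/2 f(x) v(x) dx + [u'(x) v(x)]_0^3/2.
Choose V so that boundary terms are either known or forced to vanish.
Mixed BC: u(0) = 0 (Dirichlet) and u'(3/2) = 2 (Neumann). Define V = {v ∈ H^1(0, 3/2) : v(0) = 0}. Then [u' v]_0^3/2 = u'(3/2)·v(3/2) − u'(0)·0 = 2·v(3/2).
Weak formulation: find u (satisfying any essential BC) such that ∫_0^3/2 u'(x) v'(x) dx = ∫_0^3/2 f v dx + 2·v(3/2) for all v ∈ V (Dirichlet at 0 absorbed into V; Neumann datum at x = 3/2 contributes the boundary term).
Substituting f(x) = -3*x^2 - 3*x + 3, the right-hand side is ∫_0^3/2 (-3*x^2 - 3*x + 3) v dx + 2·v(3/2).


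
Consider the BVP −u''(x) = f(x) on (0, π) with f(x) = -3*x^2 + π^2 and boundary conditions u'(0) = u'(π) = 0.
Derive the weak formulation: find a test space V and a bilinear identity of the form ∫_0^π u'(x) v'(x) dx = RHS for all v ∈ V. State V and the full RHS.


V = H^1(0, π) (no boundary constraint on v; u is determined up to an additive constant); weak form: ∫_0^π u'v' dx = ∫_0^π (-3*x^2 + π^2) v dx for all v ∈ V.

Multiply both sides by a test function v and integrate from 0 to π:
  ∫_0^π −u''(x) v(x) dx = ∫_0^π f(x) v(x) dx.
Integrate the LHS by parts once:
  ∫_0^π −u'' v dx = −[u'(x) v(x)]_0^π + ∫_0^π u'(x) v'(x) dx.
Thus ∫_0^π u'(x) v'(x) dx = ∫_0^π f(x) v(x) dx + [u'(x) v(x)]_0^π.
Choose V so that boundary terms are either known or forced to vanish.
u has homogeneous Neumann: u'(0) = u'(π) = 0. So [u' v]_0^π = 0·v(π) − 0·v(0) = 0 for any v; take V = H^1(0, π).
Weak formulation: find u (satisfying any essential BC) such that ∫_0^π u'(x) v'(x) dx = ∫_0^π f v dx for all v ∈ V (homogeneous Neumann, so boundary terms vanish).
Substituting f(x) = -3*x^2 + π^2, the right-hand side is ∫_0^π (-3*x^2 + π^2) v dx.
Compatibility check (pure Neumann): taking v ≡ 1 ∈ V gives 0 = ∫_0^π f dx + (0) − (0), i.e. ∫_0^π f dx must equal u'(0) − u'(π) = 0. Indeed ∫_0^π (-3*x^2 + π^2) dx = 0, so the data are compatible. The solution is then unique only up to an additive constant (fix it e.g. by requiring ∫_0^π u dx = 0).


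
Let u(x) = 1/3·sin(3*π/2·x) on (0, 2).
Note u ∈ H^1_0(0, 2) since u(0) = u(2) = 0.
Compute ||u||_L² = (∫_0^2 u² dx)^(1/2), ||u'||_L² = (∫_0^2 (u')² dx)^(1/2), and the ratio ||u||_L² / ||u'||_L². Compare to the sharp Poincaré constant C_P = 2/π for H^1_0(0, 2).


||u||_L² / ||u'||_L² = 2/(3*π) < C_P = 2/π.

u(x) = 1/3·sin(3*π/2·x), so u'(x) = π*cos(3*π*x/2)/2.
Writing u(x) = A·sin(kπx/L) with A = 1/3 and k = 3, use ∫_0^L sin²(kπx/L) dx = L/2 and ∫_0^L cos²(kπx/L) dx = L/2.
u² = 1/9·sin²(3*π/2·x) and (u')² = π^2/4·cos²(3*π/2·x), and each of sin², cos² integrates to L/2 = 1 over (0, 2).
∫_0^2 u² dx = 1/9, so ||u||_L² = 1/3.
∫_0^2 (u')² dx = π^2/4, so ||u'||_L² = π/2.
Ratio ||u||_L² / ||u'||_L² = 2/(3*π).
Sharp Poincaré constant on H^1_0(0, 2) is C_P = L/π = 2/π, achieved by sin(π/2·x).
This is the k = 3 harmonic; the ratio L/(kπ) is strictly less than C_P = L/π, consistent with the sharp inequality ||u||_L² ≤ C_P ||u'||_L².


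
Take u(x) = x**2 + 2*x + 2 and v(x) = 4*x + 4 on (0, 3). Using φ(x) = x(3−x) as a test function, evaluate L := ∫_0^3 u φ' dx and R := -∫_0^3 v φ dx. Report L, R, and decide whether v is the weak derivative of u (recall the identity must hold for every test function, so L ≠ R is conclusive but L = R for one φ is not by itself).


LHS = -45/2, RHS = -45. No, v is not the weak derivative of u.

u(x) = x**2 + 2*x + 2, classical derivative u'(x) = 2*x + 2.
φ(x) = x(3−x), so φ'(x) = 3 - 2*x.
Note φ(0) = φ(3) = 0, so the boundary term u·φ vanishes.
LHS = ∫_0^3 u(x) φ'(x) dx = ∫_0^3 (-2*x^3 - x^2 + 2*x + 6) dx. Term by term:
  ∫_0^3 -2*x^3 dx = -81/2;  ∫_0^3 -x^2 dx = -9;  ∫_0^3 2*x dx = 9;
  ∫_0^3 6 dx = 18.
Sum: -81/2 − 9 + 9 + 18 = -45/2.
So LHS = -45/2.
∫_0^3 v(x) φ(x) dx = ∫_0^3 (-4*x^3 + 8*x^2 + 12*x) dx. Term by term:
  ∫_0^3 -4*x^3 dx = -81;  ∫_0^3 8*x^2 dx = 72;  ∫_0^3 12*x dx = 54.
Sum: -81 + 72 + 54 = 45.
So RHS = -∫_0^3 v(x) φ(x) dx = -45.
LHS − RHS = 45/2 ≠ 0, so the identity fails.
(For a valid weak derivative the identity must hold for EVERY test function, in particular this one. The failure shows v is NOT the weak derivative of u.)
Correct weak derivative would be u'(x) = 2*x + 2.


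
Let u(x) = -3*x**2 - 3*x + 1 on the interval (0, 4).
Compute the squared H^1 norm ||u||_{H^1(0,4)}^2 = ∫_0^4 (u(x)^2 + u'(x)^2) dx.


||u||_{H^1}^2 = 20536/5

The H^1 norm (squared) on an interval (0, L) is
  ||u||_{H^1}^2 = ∫_0^L u(x)^2 dx + ∫_0^L u'(x)^2 dx.
Compute u'(x) = -6*x - 3.
Then u(x)^2 = 9*x**4 + 18*x**3 + 3*x**2 - 6*x + 1 and u'(x)^2 = 36*x**2 + 36*x + 9.
Integrate each monomial from 0 to 4 using ∫_0^4 c·x^n dx = c·4^(n+1)/(n+1):
  ∫_0^4 u(x)^2 dx = ∫_0^4 (9*x^4 + 18*x^3 + 3*x^2 - 6*x + 1) dx. Term by term:
    ∫_0^4 9*x^4 dx = 9216/5;  ∫_0^4 18*x^3 dx = 1152;  ∫_0^4 3*x^2 dx = 64;
    ∫_0^4 -6*x dx = -48;  ∫_0^4 1 dx = 4.
  Sum: 9216/5 + 1152 + 64 − 48 + 4 = 15076/5.
  ∫_0^4 u'(x)^2 dx = ∫_0^4 (36*x^2 + 36*x + 9) dx. Term by term:
    ∫_0^4 36*x^2 dx = 768;  ∫_0^4 36*x dx = 288;  ∫_0^4 9 dx = 36.
  Sum: 768 + 288 + 36 = 1092.
Adding: ||u||_{H^1}^2 = 15076/5 + 1092 = 20536/5.


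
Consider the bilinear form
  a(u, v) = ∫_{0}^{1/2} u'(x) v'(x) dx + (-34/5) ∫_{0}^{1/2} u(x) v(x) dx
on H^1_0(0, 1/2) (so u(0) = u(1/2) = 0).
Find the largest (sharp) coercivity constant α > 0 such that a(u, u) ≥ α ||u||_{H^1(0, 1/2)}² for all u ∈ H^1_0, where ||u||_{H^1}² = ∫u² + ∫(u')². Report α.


α = 2*(-17 + 10*π^2)/(5*(1 + 4*π^2))

Coercivity of a(·,·) on H^1_0(0, 1/2) means a(u, u) ≥ α ||u||_{H^1}² for every u ∈ H^1_0.
The interval has length L = 1/2, and Poincaré/coercivity depend only on L. Here a(u, u) = ∫(u')² + (-34/5)·∫u².
Here c = -34/5 < 0 with |c| < (π/L)² = 4*π^2, so coercivity still holds. The condition a(u,u) ≥ α||u||_{H^1}² reads (1−α)∫(u')² ≥ (α−c)∫u². Any admissible α is ≤ 1 (rapidly oscillating u have ∫u²/∫(u')² → 0), and α = 1 would force 0 ≥ (1−c)∫u², impossible since c < 1; so 1−α > 0. By the sharp Poincaré inequality on H^1_0 of an interval of length L, ∫(u')² ≥ (π/L)²∫u² with equality for the first sine mode sin(π(x−x₀)/L) (x₀ the left endpoint), so the inequality holds for all u iff (1−α)(π/L)² ≥ α − c, i.e. α ≤ ((π/L)² + c)/((π/L)² + 1) = (1 + c(L/π)²)/(1 + (L/π)²). (Direct route, valid since c ≤ 0: Poincaré gives c∫u² ≥ c(L/π)²∫(u')², so a(u,u) ≥ (1 + c(L/π)²)∫(u')², while ||u||_{H^1}² ≤ (1 + (L/π)²)∫(u')²; dividing yields the same α.) With (π/L)² = 4*π^2 and c = -34/5, the largest admissible constant is α = ((π/L)² + c)/((π/L)² + 1).
Simplifying, α = 2*(-17 + 10*π^2)/(5*(1 + 4*π^2)).


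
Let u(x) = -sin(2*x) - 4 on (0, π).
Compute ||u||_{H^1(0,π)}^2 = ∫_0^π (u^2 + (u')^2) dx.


||u||_{H^1(0,π)}^2 = 37*π/2

u'(x) = -2*cos(2*x).
Expand u² and (u')² and integrate term by term on (0, π), using: for integers n ≥ 1, ∫_0^π sin²(nx) dx = ∫_0^π cos²(nx) dx = π/2; for n ≠ n', ∫_0^π sin(nx)sin(n'x) dx = ∫_0^π cos(nx)cos(n'x) dx = 0; and by product-to-sum, ∫_0^π sin(nx)cos(n'x) dx = ½∫_0^π [sin((n+n')x) + sin((n−n')x)] dx, which is 0 when n+n' is even and 2n/(n²−n'²) when n+n' is odd (it need not vanish on (0, π)). For the constant mode: ∫_0^π 1 dx = π, ∫_0^π cos(nx) dx = 0, ∫_0^π sin(nx) dx = (1−(−1)^n)/n.
  u² squared terms: (-4)²·∫1 dx = 16·π = 16*π;  (-1)²·∫sin(2x)² dx = 1·π/2 = π/2.
  u² cross terms: 2·(-4)·(-1)·∫1·sin(2x) dx = 8·(0) = 0.
  So ∫_0^π u² dx = 16*π + π/2 + 0 = 33*π/2.
  (u')² squared terms: (-2)²·∫cos(2x)² dx = 4·π/2 = 2*π.
  So ∫_0^π (u')² dx = 2*π.
||u||_{H^1}^2 = (33*π/2) + (2*π) = 37*π/2.


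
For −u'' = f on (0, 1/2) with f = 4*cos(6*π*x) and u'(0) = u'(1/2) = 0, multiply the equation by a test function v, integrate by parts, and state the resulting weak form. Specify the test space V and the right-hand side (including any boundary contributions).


V = H^1(0, 1/2) (no boundary constraint on v; u is determined up to an additive constant); weak form: ∫_0^1/2 u'v' dx = ∫_0^1/2 (4*cos(6*π*x)) v dx for all v ∈ V.

Multiply both sides by a test function v and integrate from 0 to 1/2:
  ∫_0^1/2 −u''(x) v(x) dx = ∫_0^1/2 f(x) v(x) dx.
Integrate the LHS by parts once:
  ∫_0^1/2 −u'' v dx = −[u'(x) v(x)]_0^1/2 + ∫_0^1/2 u'(x) v'(x) dx.
Thus ∫_0^1/2 u'(x) v'(x) dx = ∫_0^1/2 f(x) v(x) dx + [u'(x) v(x)]_0^1/2.
Choose V so that boundary terms are either known or forced to vanish.
u has homogeneous Neumann: u'(0) = u'(1/2) = 0. So [u' v]_0^1/2 = 0·v(1/2) − 0·v(0) = 0 for any v; take V = H^1(0, 1/2).
Weak formulation: find u (satisfying any essential BC) such that ∫_0^1/2 u'(x) v'(x) dx = ∫_0^1/2 f v dx for all v ∈ V (homogeneous Neumann, so boundary terms vanish).
Substituting f(x) = 4*cos(6*π*x), the right-hand side is ∫_0^1/2 (4*cos(6*π*x)) v dx.
Compatibility check (pure Neumann): taking v ≡ 1 ∈ V gives 0 = ∫_0^1/2 f dx + (0) − (0), i.e. ∫_0^1/2 f dx must equal u'(0) − u'(1/2) = 0. Indeed ∫_0^1/2 (4*cos(6*π*x)) dx = 0, so the data are compatible. The solution is then unique only up to an additive constant (fix it e.g. by requiring ∫_0^1/2 u dx = 0).


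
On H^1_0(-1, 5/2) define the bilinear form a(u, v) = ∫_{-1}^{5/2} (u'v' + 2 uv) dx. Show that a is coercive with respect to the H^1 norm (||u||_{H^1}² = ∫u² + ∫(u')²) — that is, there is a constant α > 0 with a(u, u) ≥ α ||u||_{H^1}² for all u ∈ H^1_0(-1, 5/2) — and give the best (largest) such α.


α = 1

Coercivity of a(·,·) on H^1_0(-1, 5/2) means a(u, u) ≥ α ||u||_{H^1}² for every u ∈ H^1_0.
The interval has length L = 7/2, and Poincaré/coercivity depend only on L. Here a(u, u) = ∫(u')² + (2)·∫u².
Here c = 2 ≥ 1, so a(u,u) = ∫(u')² + c∫u² ≥ ∫(u')² + ∫u² = ||u||_{H^1}², i.e. α = 1 works. No larger α is possible: a(u,u) ≥ α||u||_{H^1}² means (1−α)∫(u')² ≥ (α−c)∫u², and for the modes u_n = sin(nπ(x−x₀)/L) (x₀ the left endpoint) one has ∫u_n²/∫(u_n')² = (L/(nπ))² → 0, so a(u_n,u_n)/||u_n||_{H^1}² → 1. Hence the optimal constant is α = 1.
Therefore α = 1.


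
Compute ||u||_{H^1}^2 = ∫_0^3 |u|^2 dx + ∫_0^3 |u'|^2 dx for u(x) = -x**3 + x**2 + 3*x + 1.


||u||_{H^1}^2 = 6504/35

The H^1 norm (squared) on an interval (0, L) is
  ||u||_{H^1}^2 = ∫_0^L u(x)^2 dx + ∫_0^L u'(x)^2 dx.
Compute u'(x) = -3*x**2 + 2*x + 3.
Then u(x)^2 = x**6 - 2*x**5 - 5*x**4 + 4*x**3 + 11*x**2 + 6*x + 1 and u'(x)^2 = 9*x**4 - 12*x**3 - 14*x**2 + 12*x + 9.
Integrate each monomial from 0 to 3 using ∫_0^3 c·x^n dx = c·3^(n+1)/(n+1):
  ∫_0^3 u(x)^2 dx = ∫_0^3 (x^6 - 2*x^5 - 5*x^4 + 4*x^3 + 11*x^2 + 6*x + 1) dx. Term by term:
    ∫_0^3 x^6 dx = 2187/7;  ∫_0^3 -2*x^5 dx = -243;  ∫_0^3 -5*x^4 dx = -243;
    ∫_0^3 4*x^3 dx = 81;  ∫_0^3 11*x^2 dx = 99;  ∫_0^3 6*x dx = 27;
    ∫_0^3 1 dx = 3.
  Sum: 2187/7 − 243 − 243 + 81 + 99 + 27 + 3 = 255/7.
  ∫_0^3 u'(x)^2 dx = ∫_0^3 (9*x^4 - 12*x^3 - 14*x^2 + 12*x + 9) dx. Term by term:
    ∫_0^3 9*x^4 dx = 2187/5;  ∫_0^3 -12*x^3 dx = -243;  ∫_0^3 -14*x^2 dx = -126;
    ∫_0^3 12*x dx = 54;  ∫_0^3 9 dx = 27.
  Sum: 2187/5 − 243 − 126 + 54 + 27 = 747/5.
Adding: ||u||_{H^1}^2 = 255/7 + 747/5 = 6504/35.


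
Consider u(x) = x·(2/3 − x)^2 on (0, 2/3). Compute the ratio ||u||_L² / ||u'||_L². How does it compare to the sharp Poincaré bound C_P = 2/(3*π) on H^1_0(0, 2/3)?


||u||_L² / ||u'||_L² = sqrt(14)/21 < C_P = 2/(3*π).

u(x) = x·(2/3 − x)^2, so u'(x) = (3*x - 2)*(9*x - 2)/9.
u(x) = x·(2/3 − x)^2 vanishes at x = 0 and x = 2/3, so u ∈ H^1_0(0, 2/3). Differentiate via the product rule and integrate the resulting polynomials term by term.
  ∫_0^2/3 u² dx = ∫_0^2/3 (x^6 - 8*x^5/3 + 8*x^4/3 - 32*x^3/27 + 16*x^2/81) dx. Term by term:
    ∫_0^2/3 x^6 dx = 128/15309;  ∫_0^2/3 -8*x^5/3 dx = -256/6561;  ∫_0^2/3 8*x^4/3 dx = 256/3645;
    ∫_0^2/3 -32*x^3/27 dx = -128/2187;  ∫_0^2/3 16*x^2/81 dx = 128/6561.
  Sum: 128/15309 − 256/6561 + 256/3645 − 128/2187 + 128/6561 = 128/229635.
  ∫_0^2/3 (u')² dx = ∫_0^2/3 (9*x^4 - 16*x^3 + 88*x^2/9 - 64*x/27 + 16/81) dx. Term by term:
    ∫_0^2/3 9*x^4 dx = 32/135;  ∫_0^2/3 -16*x^3 dx = -64/81;  ∫_0^2/3 88*x^2/9 dx = 704/729;
    ∫_0^2/3 -64*x/27 dx = -128/243;  ∫_0^2/3 16/81 dx = 32/243.
  Sum: 32/135 − 64/81 + 704/729 − 128/243 + 32/243 = 64/3645.
∫_0^2/3 u² dx = 128/229635, so ||u||_L² = 8*sqrt(70)/2835.
∫_0^2/3 (u')² dx = 64/3645, so ||u'||_L² = 8*sqrt(5)/135.
Ratio ||u||_L² / ||u'||_L² = sqrt(14)/21.
Sharp Poincaré constant on H^1_0(0, 2/3) is C_P = L/π = 2/(3*π), achieved by sin(3*π/2·x).
A polynomial bump cannot attain the sharp Poincaré constant (only the first sine eigenfunction does), so the ratio is strictly less than C_P, consistent with ||u||_L² ≤ C_P ||u'||_L².


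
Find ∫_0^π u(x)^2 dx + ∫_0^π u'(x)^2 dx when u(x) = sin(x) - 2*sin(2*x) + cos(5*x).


||u||_{H^1(0,π)}^2 = 416/21 + 24*π

u'(x) = -5*sin(5*x) + cos(x) - 4*cos(2*x).
Expand u² and (u')² and integrate term by term on (0, π), using: for integers n ≥ 1, ∫_0^π sin²(nx) dx = ∫_0^π cos²(nx) dx = π/2; for n ≠ n', ∫_0^π sin(nx)sin(n'x) dx = ∫_0^π cos(nx)cos(n'x) dx = 0; and by product-to-sum, ∫_0^π sin(nx)cos(n'x) dx = ½∫_0^π [sin((n+n')x) + sin((n−n')x)] dx, which is 0 when n+n' is even and 2n/(n²−n'²) when n+n' is odd (it need not vanish on (0, π)).
  u² squared terms: (-2)²·∫sin(2x)² dx = 4·π/2 = 2*π;  (1)²·∫cos(5x)² dx = 1·π/2 = π/2;  (1)²·∫sin(x)² dx = 1·π/2 = π/2.
  u² cross terms: 2·(-2)·(1)·∫sin(2x)·cos(5x) dx = -4·(-4/21) = 16/21;  2·(-2)·(1)·∫sin(2x)·sin(x) dx = -4·(0) = 0;  2·(1)·(1)·∫cos(5x)·sin(x) dx = 2·(0) = 0.
  So ∫_0^π u² dx = 2*π + π/2 + π/2 + 16/21 + 0 + 0 = 16/21 + 3*π.
  (u')² squared terms: (-5)²·∫sin(5x)² dx = 25·π/2 = 25*π/2;  (-4)²·∫cos(2x)² dx = 16·π/2 = 8*π;  (1)²·∫cos(x)² dx = 1·π/2 = π/2.
  (u')² cross terms: 2·(-5)·(-4)·∫sin(5x)·cos(2x) dx = 40·(10/21) = 400/21;  2·(-5)·(1)·∫sin(5x)·cos(x) dx = -10·(0) = 0;  2·(-4)·(1)·∫cos(2x)·cos(x) dx = -8·(0) = 0.
  So ∫_0^π (u')² dx = 25*π/2 + 8*π + π/2 + 400/21 + 0 + 0 = 400/21 + 21*π.
||u||_{H^1}^2 = (16/21 + 3*π) + (400/21 + 21*π) = 416/21 + 24*π.


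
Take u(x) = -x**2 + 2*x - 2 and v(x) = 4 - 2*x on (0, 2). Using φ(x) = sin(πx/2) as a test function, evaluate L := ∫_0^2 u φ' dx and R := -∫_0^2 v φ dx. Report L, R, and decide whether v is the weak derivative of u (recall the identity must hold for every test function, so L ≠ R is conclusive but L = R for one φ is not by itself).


LHS = 0, RHS = -8/π. No, v is not the weak derivative of u.

u(x) = -x**2 + 2*x - 2, classical derivative u'(x) = 2 - 2*x.
φ(x) = sin(πx/2), so φ'(x) = π*cos(π*x/2)/2.
Note φ(0) = φ(2) = 0, so the boundary term u·φ vanishes.
LHS = ∫_0^2 u(x) φ'(x) dx = ∫_0^2 (-π*x^2*cos(π*x/2)/2 + π*x*cos(π*x/2) - π*cos(π*x/2)) dx. Term by term:
  ∫_0^2 -π*cos(π*x/2) dx = 0;  ∫_0^2 π*x*cos(π*x/2) dx = -8/π;  ∫_0^2 -π*x^2*cos(π*x/2)/2 dx = 8/π.
Sum: 0 − 8/π + 8/π = 0.
So LHS = 0.
∫_0^2 v(x) φ(x) dx = ∫_0^2 (-2*x*sin(π*x/2) + 4*sin(π*x/2)) dx. Term by term:
  ∫_0^2 4*sin(π*x/2) dx = 16/π;  ∫_0^2 -2*x*sin(π*x/2) dx = -8/π.
Sum: 16/π − 8/π = 8/π.
So RHS = -∫_0^2 v(x) φ(x) dx = -8/π.
LHS − RHS = 8/π ≠ 0, so the identity fails.
(For a valid weak derivative the identity must hold for EVERY test function, in particular this one. The failure shows v is NOT the weak derivative of u.)
Correct weak derivative would be u'(x) = 2 - 2*x.


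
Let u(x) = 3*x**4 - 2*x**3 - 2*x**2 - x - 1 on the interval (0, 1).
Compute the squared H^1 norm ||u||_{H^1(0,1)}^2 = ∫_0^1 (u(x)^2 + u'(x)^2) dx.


||u||_{H^1}^2 = 2029/210

The H^1 norm (squared) on an interval (0, L) is
  ||u||_{H^1}^2 = ∫_0^L u(x)^2 dx + ∫_0^L u'(x)^2 dx.
Compute u'(x) = 12*x**3 - 6*x**2 - 4*x - 1.
Then u(x)^2 = 9*x**8 - 12*x**7 - 8*x**6 + 2*x**5 + 2*x**4 + 8*x**3 + 5*x**2 + 2*x + 1 and u'(x)^2 = 144*x**6 - 144*x**5 - 60*x**4 + 24*x**3 + 28*x**2 + 8*x + 1.
Integrate each monomial from 0 to 1 using ∫_0^1 c·x^n dx = c·1^(n+1)/(n+1):
  ∫_0^1 u(x)^2 dx = ∫_0^1 (9*x^8 - 12*x^7 - 8*x^6 + 2*x^5 + 2*x^4 + 8*x^3 + 5*x^2 + 2*x + 1) dx. Term by term:
    ∫_0^1 9*x^8 dx = 1;  ∫_0^1 -12*x^7 dx = -3/2;  ∫_0^1 -8*x^6 dx = -8/7;
    ∫_0^1 2*x^5 dx = 1/3;  ∫_0^1 2*x^4 dx = 2/5;  ∫_0^1 8*x^3 dx = 2;
    ∫_0^1 5*x^2 dx = 5/3;  ∫_0^1 2*x dx = 1;  ∫_0^1 1 dx = 1.
  Sum: 1 − 3/2 − 8/7 + 1/3 + 2/5 + 2 + 5/3 + 1 + 1 = 333/70.
  ∫_0^1 u'(x)^2 dx = ∫_0^1 (144*x^6 - 144*x^5 - 60*x^4 + 24*x^3 + 28*x^2 + 8*x + 1) dx. Term by term:
    ∫_0^1 144*x^6 dx = 144/7;  ∫_0^1 -144*x^5 dx = -24;  ∫_0^1 -60*x^4 dx = -12;
    ∫_0^1 24*x^3 dx = 6;  ∫_0^1 28*x^2 dx = 28/3;  ∫_0^1 8*x dx = 4;
    ∫_0^1 1 dx = 1.
  Sum: 144/7 − 24 − 12 + 6 + 28/3 + 4 + 1 = 103/21.
Adding: ||u||_{H^1}^2 = 333/70 + 103/21 = 2029/210.


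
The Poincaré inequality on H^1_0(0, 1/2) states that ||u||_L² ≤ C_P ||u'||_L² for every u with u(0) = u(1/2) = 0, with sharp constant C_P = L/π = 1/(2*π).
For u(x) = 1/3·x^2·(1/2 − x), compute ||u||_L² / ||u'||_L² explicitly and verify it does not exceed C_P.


||u||_L² / ||u'||_L² = sqrt(14)/28 < C_P = 1/(2*π).

u(x) = 1/3·x^2·(1/2 − x), so u'(x) = x*(1/3 - x).
u(x) = 1/3·x^2·(1/2 − x) vanishes at x = 0 and x = 1/2, so u ∈ H^1_0(0, 1/2). Differentiate via the product rule and integrate the resulting polynomials term by term.
  ∫_0^1/2 u² dx = ∫_0^1/2 (x^6/9 - x^5/9 + x^4/36) dx. Term by term:
    ∫_0^1/2 x^6/9 dx = 1/8064;  ∫_0^1/2 -x^5/9 dx = -1/3456;  ∫_0^1/2 x^4/36 dx = 1/5760.
  Sum: 1/8064 − 1/3456 + 1/5760 = 1/120960.
  ∫_0^1/2 (u')² dx = ∫_0^1/2 (x^4 - 2*x^3/3 + x^2/9) dx. Term by term:
    ∫_0^1/2 x^4 dx = 1/160;  ∫_0^1/2 -2*x^3/3 dx = -1/96;  ∫_0^1/2 x^2/9 dx = 1/216.
  Sum: 1/160 − 1/96 + 1/216 = 1/2160.
∫_0^1/2 u² dx = 1/120960, so ||u||_L² = sqrt(210)/5040.
∫_0^1/2 (u')² dx = 1/2160, so ||u'||_L² = sqrt(15)/180.
Ratio ||u||_L² / ||u'||_L² = sqrt(14)/28.
Sharp Poincaré constant on H^1_0(0, 1/2) is C_P = L/π = 1/(2*π), achieved by sin(2*π·x).
A polynomial bump cannot attain the sharp Poincaré constant (only the first sine eigenfunction does), so the ratio is strictly less than C_P, consistent with ||u||_L² ≤ C_P ||u'||_L².


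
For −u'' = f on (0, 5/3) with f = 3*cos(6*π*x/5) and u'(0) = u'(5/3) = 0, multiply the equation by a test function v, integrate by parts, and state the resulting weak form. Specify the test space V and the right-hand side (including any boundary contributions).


V = H^1(0, 5/3) (no boundary constraint on v; u is determined up to an additive constant); weak form: ∫_0^5/3 u'v' dx = ∫_0^5/3 (3*cos(6*π*x/5)) v dx for all v ∈ V.

Multiply both sides by a test function v and integrate from 0 to 5/3:
  ∫_0^5/3 −u''(x) v(x) dx = ∫_0^5/3 f(x) v(x) dx.
Integrate the LHS by parts once:
  ∫_0^5/3 −u'' v dx = −[u'(x) v(x)]_0^5/3 + ∫_0^5/3 u'(x) v'(x) dx.
Thus ∫_0^5/3 u'(x) v'(x) dx = ∫_0^5/3 f(x) v(x) dx + [u'(x) v(x)]_0^5/3.
Choose V so that boundary terms are either known or forced to vanish.
u has homogeneous Neumann: u'(0) = u'(5/3) = 0. So [u' v]_0^5/3 = 0·v(5/3) − 0·v(0) = 0 for any v; take V = H^1(0, 5/3).
Weak formulation: find u (satisfying any essential BC) such that ∫_0^5/3 u'(x) v'(x) dx = ∫_0^5/3 f v dx for all v ∈ V (homogeneous Neumann, so boundary terms vanish).
Substituting f(x) = 3*cos(6*π*x/5), the right-hand side is ∫_0^5/3 (3*cos(6*π*x/5)) v dx.
Compatibility check (pure Neumann): taking v ≡ 1 ∈ V gives 0 = ∫_0^5/3 f dx + (0) − (0), i.e. ∫_0^5/3 f dx must equal u'(0) − u'(5/3) = 0. Indeed ∫_0^5/3 (3*cos(6*π*x/5)) dx = 0, so the data are compatible. The solution is then unique only up to an additive constant (fix it e.g. by requiring ∫_0^5/3 u dx = 0).


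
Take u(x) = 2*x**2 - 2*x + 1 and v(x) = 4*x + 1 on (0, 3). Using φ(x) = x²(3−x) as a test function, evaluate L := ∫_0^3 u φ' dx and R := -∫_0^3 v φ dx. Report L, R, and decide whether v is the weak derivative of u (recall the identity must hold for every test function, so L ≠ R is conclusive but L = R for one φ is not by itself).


LHS = -351/10, RHS = -1107/20. No, v is not the weak derivative of u.

u(x) = 2*x**2 - 2*x + 1, classical derivative u'(x) = 4*x - 2.
φ(x) = x²(3−x), so φ'(x) = 3*x*(2 - x).
Note φ(0) = φ(3) = 0, so the boundary term u·φ vanishes.
LHS = ∫_0^3 u(x) φ'(x) dx = ∫_0^3 (-6*x^4 + 18*x^3 - 15*x^2 + 6*x) dx. Term by term:
  ∫_0^3 -6*x^4 dx = -1458/5;  ∫_0^3 18*x^3 dx = 729/2;  ∫_0^3 -15*x^2 dx = -135;
  ∫_0^3 6*x dx = 27.
Sum: -1458/5 + 729/2 − 135 + 27 = -351/10.
So LHS = -351/10.
∫_0^3 v(x) φ(x) dx = ∫_0^3 (-4*x^4 + 11*x^3 + 3*x^2) dx. Term by term:
  ∫_0^3 -4*x^4 dx = -972/5;  ∫_0^3 11*x^3 dx = 891/4;  ∫_0^3 3*x^2 dx = 27.
Sum: -972/5 + 891/4 + 27 = 1107/20.
So RHS = -∫_0^3 v(x) φ(x) dx = -1107/20.
LHS − RHS = 81/4 ≠ 0, so the identity fails.
(For a valid weak derivative the identity must hold for EVERY test function, in particular this one. The failure shows v is NOT the weak derivative of u.)
Correct weak derivative would be u'(x) = 4*x - 2.


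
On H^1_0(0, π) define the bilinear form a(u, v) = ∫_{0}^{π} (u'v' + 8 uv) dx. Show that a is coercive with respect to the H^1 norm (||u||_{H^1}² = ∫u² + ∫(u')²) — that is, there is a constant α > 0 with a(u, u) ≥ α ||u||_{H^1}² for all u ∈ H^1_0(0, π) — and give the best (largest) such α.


α = 1

Coercivity of a(·,·) on H^1_0(0, π) means a(u, u) ≥ α ||u||_{H^1}² for every u ∈ H^1_0.
The interval has length L = π, and Poincaré/coercivity depend only on L. Here a(u, u) = ∫(u')² + (8)·∫u².
Here c = 8 ≥ 1, so a(u,u) = ∫(u')² + c∫u² ≥ ∫(u')² + ∫u² = ||u||_{H^1}², i.e. α = 1 works. No larger α is possible: a(u,u) ≥ α||u||_{H^1}² means (1−α)∫(u')² ≥ (α−c)∫u², and for the modes u_n = sin(nπ(x−x₀)/L) (x₀ the left endpoint) one has ∫u_n²/∫(u_n')² = (L/(nπ))² → 0, so a(u_n,u_n)/||u_n||_{H^1}² → 1. Hence the optimal constant is α = 1.
Therefore α = 1.


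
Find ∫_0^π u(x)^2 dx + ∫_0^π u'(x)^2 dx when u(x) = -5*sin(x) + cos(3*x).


||u||_{H^1(0,π)}^2 = 30*π

u'(x) = -3*sin(3*x) - 5*cos(x).
Expand u² and (u')² and integrate term by term on (0, π), using: for integers n ≥ 1, ∫_0^π sin²(nx) dx = ∫_0^π cos²(nx) dx = π/2; for n ≠ n', ∫_0^π sin(nx)sin(n'x) dx = ∫_0^π cos(nx)cos(n'x) dx = 0; and by product-to-sum, ∫_0^π sin(nx)cos(n'x) dx = ½∫_0^π [sin((n+n')x) + sin((n−n')x)] dx, which is 0 when n+n' is even and 2n/(n²−n'²) when n+n' is odd (it need not vanish on (0, π)).
  u² squared terms: (-5)²·∫sin(x)² dx = 25·π/2 = 25*π/2;  (1)²·∫cos(3x)² dx = 1·π/2 = π/2.
  u² cross terms: 2·(-5)·(1)·∫sin(x)·cos(3x) dx = -10·(0) = 0.
  So ∫_0^π u² dx = 25*π/2 + π/2 + 0 = 13*π.
  (u')² squared terms: (-5)²·∫cos(x)² dx = 25·π/2 = 25*π/2;  (-3)²·∫sin(3x)² dx = 9·π/2 = 9*π/2.
  (u')² cross terms: 2·(-5)·(-3)·∫cos(x)·sin(3x) dx = 30·(0) = 0.
  So ∫_0^π (u')² dx = 25*π/2 + 9*π/2 + 0 = 17*π.
||u||_{H^1}^2 = (13*π) + (17*π) = 30*π.


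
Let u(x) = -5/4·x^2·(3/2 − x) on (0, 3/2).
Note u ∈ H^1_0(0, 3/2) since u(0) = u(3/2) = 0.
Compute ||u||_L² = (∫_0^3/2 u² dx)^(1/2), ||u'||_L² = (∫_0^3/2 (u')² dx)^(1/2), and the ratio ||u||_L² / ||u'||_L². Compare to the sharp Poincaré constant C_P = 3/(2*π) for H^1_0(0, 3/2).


||u||_L² / ||u'||_L² = 3*sqrt(14)/28 < C_P = 3/(2*π).

u(x) = -5/4·x^2·(3/2 − x), so u'(x) = 15*x*(x - 1)/4.
u(x) = -5/4·x^2·(3/2 − x) vanishes at x = 0 and x = 3/2, so u ∈ H^1_0(0, 3/2). Differentiate via the product rule and integrate the resulting polynomials term by term.
  ∫_0^3/2 u² dx = ∫_0^3/2 (25*x^6/16 - 75*x^5/16 + 225*x^4/64) dx. Term by term:
    ∫_0^3/2 25*x^6/16 dx = 54675/14336;  ∫_0^3/2 -75*x^5/16 dx = -18225/2048;  ∫_0^3/2 225*x^4/64 dx = 10935/2048.
  Sum: 54675/14336 − 18225/2048 + 10935/2048 = 3645/14336.
  ∫_0^3/2 (u')² dx = ∫_0^3/2 (225*x^4/16 - 225*x^3/8 + 225*x^2/16) dx. Term by term:
    ∫_0^3/2 225*x^4/16 dx = 10935/512;  ∫_0^3/2 -225*x^3/8 dx = -18225/512;  ∫_0^3/2 225*x^2/16 dx = 2025/128.
  Sum: 10935/512 − 18225/512 + 2025/128 = 405/256.
∫_0^3/2 u² dx = 3645/14336, so ||u||_L² = 27*sqrt(70)/448.
∫_0^3/2 (u')² dx = 405/256, so ||u'||_L² = 9*sqrt(5)/16.
Ratio ||u||_L² / ||u'||_L² = 3*sqrt(14)/28.
Sharp Poincaré constant on H^1_0(0, 3/2) is C_P = L/π = 3/(2*π), achieved by sin(2*π/3·x).
A polynomial bump cannot attain the sharp Poincaré constant (only the first sine eigenfunction does), so the ratio is strictly less than C_P, consistent with ||u||_L² ≤ C_P ||u'||_L².


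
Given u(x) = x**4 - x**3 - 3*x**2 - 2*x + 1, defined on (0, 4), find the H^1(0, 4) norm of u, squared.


||u||_{H^1}^2 = 6815612/315

The H^1 norm (squared) on an interval (0, L) is
  ||u||_{H^1}^2 = ∫_0^L u(x)^2 dx + ∫_0^L u'(x)^2 dx.
Compute u'(x) = 4*x**3 - 3*x**2 - 6*x - 2.
Then u(x)^2 = x**8 - 2*x**7 - 5*x**6 + 2*x**5 + 15*x**4 + 10*x**3 - 2*x**2 - 4*x + 1 and u'(x)^2 = 16*x**6 - 24*x**5 - 39*x**4 + 20*x**3 + 48*x**2 + 24*x + 4.
Integrate each monomial from 0 to 4 using ∫_0^4 c·x^n dx = c·4^(n+1)/(n+1):
  ∫_0^4 u(x)^2 dx = ∫_0^4 (x^8 - 2*x^7 - 5*x^6 + 2*x^5 + 15*x^4 + 10*x^3 - 2*x^2 - 4*x + 1) dx. Term by term:
    ∫_0^4 x^8 dx = 262144/9;  ∫_0^4 -2*x^7 dx = -16384;  ∫_0^4 -5*x^6 dx = -81920/7;
    ∫_0^4 2*x^5 dx = 4096/3;  ∫_0^4 15*x^4 dx = 3072;  ∫_0^4 10*x^3 dx = 640;
    ∫_0^4 -2*x^2 dx = -128/3;  ∫_0^4 -4*x dx = -32;  ∫_0^4 1 dx = 4.
  Sum: 262144/9 − 16384 − 81920/7 + 4096/3 + 3072 + 640 − 128/3 − 32 + 4 = 380956/63.
  ∫_0^4 u'(x)^2 dx = ∫_0^4 (16*x^6 - 24*x^5 - 39*x^4 + 20*x^3 + 48*x^2 + 24*x + 4) dx. Term by term:
    ∫_0^4 16*x^6 dx = 262144/7;  ∫_0^4 -24*x^5 dx = -16384;  ∫_0^4 -39*x^4 dx = -39936/5;
    ∫_0^4 20*x^3 dx = 1280;  ∫_0^4 48*x^2 dx = 1024;  ∫_0^4 24*x dx = 192;
    ∫_0^4 4 dx = 16.
  Sum: 262144/7 − 16384 − 39936/5 + 1280 + 1024 + 192 + 16 = 545648/35.
Adding: ||u||_{H^1}^2 = 380956/63 + 545648/35 = 6815612/315.


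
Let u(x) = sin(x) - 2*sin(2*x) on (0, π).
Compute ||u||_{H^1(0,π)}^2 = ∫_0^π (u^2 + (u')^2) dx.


||u||_{H^1(0,π)}^2 = 11*π

u'(x) = cos(x) - 4*cos(2*x).
Expand u² and (u')² and integrate term by term on (0, π), using: for integers n ≥ 1, ∫_0^π sin²(nx) dx = ∫_0^π cos²(nx) dx = π/2; for n ≠ n', ∫_0^π sin(nx)sin(n'x) dx = ∫_0^π cos(nx)cos(n'x) dx = 0; and by product-to-sum, ∫_0^π sin(nx)cos(n'x) dx = ½∫_0^π [sin((n+n')x) + sin((n−n')x)] dx, which is 0 when n+n' is even and 2n/(n²−n'²) when n+n' is odd (it need not vanish on (0, π)).
  u² squared terms: (-2)²·∫sin(2x)² dx = 4·π/2 = 2*π;  (1)²·∫sin(x)² dx = 1·π/2 = π/2.
  u² cross terms: 2·(-2)·(1)·∫sin(2x)·sin(x) dx = -4·(0) = 0.
  So ∫_0^π u² dx = 2*π + π/2 + 0 = 5*π/2.
  (u')² squared terms: (-4)²·∫cos(2x)² dx = 16·π/2 = 8*π;  (1)²·∫cos(x)² dx = 1·π/2 = π/2.
  (u')² cross terms: 2·(-4)·(1)·∫cos(2x)·cos(x) dx = -8·(0) = 0.
  So ∫_0^π (u')² dx = 8*π + π/2 + 0 = 17*π/2.
||u||_{H^1}^2 = (5*π/2) + (17*π/2) = 11*π.


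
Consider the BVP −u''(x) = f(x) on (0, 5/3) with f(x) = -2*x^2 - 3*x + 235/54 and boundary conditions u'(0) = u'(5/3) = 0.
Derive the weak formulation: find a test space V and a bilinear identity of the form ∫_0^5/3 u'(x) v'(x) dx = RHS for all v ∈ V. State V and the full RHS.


V = H^1(0, 5/3) (no boundary constraint on v; u is determined up to an additive constant); weak form: ∫_0^5/3 u'v' dx = ∫_0^5/3 (-2*x^2 - 3*x + 235/54) v dx for all v ∈ V.

Multiply both sides by a test function v and integrate from 0 to 5/3:
  ∫_0^5/3 −u''(x) v(x) dx = ∫_0^5/3 f(x) v(x) dx.
Integrate the LHS by parts once:
  ∫_0^5/3 −u'' v dx = −[u'(x) v(x)]_0^5/3 + ∫_0^5/3 u'(x) v'(x) dx.
Thus ∫_0^5/3 u'(x) v'(x) dx = ∫_0^5/3 f(x) v(x) dx + [u'(x) v(x)]_0^5/3.
Choose V so that boundary terms are either known or forced to vanish.
u has homogeneous Neumann: u'(0) = u'(5/3) = 0. So [u' v]_0^5/3 = 0·v(5/3) − 0·v(0) = 0 for any v; take V = H^1(0, 5/3).
Weak formulation: find u (satisfying any essential BC) such that ∫_0^5/3 u'(x) v'(x) dx = ∫_0^5/3 f v dx for all v ∈ V (homogeneous Neumann, so boundary terms vanish).
Substituting f(x) = -2*x^2 - 3*x + 235/54, the right-hand side is ∫_0^5/3 (-2*x^2 - 3*x + 235/54) v dx.
Compatibility check (pure Neumann): taking v ≡ 1 ∈ V gives 0 = ∫_0^5/3 f dx + (0) − (0), i.e. ∫_0^5/3 f dx must equal u'(0) − u'(5/3) = 0. Indeed ∫_0^5/3 (-2*x^2 - 3*x + 235/54) dx = 0, so the data are compatible. The solution is then unique only up to an additive constant (fix it e.g. by requiring ∫_0^5/3 u dx = 0).
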